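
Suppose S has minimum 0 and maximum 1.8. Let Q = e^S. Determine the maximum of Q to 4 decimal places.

max(Q) = 6.0496

e^S is increasing on this domain, so max(Q) comes from max(S) = 1.8: max(Q) = exp(1.8) ≈ 6.0496.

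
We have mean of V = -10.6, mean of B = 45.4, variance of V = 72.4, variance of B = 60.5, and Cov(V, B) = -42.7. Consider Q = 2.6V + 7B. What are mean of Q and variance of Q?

mean of Q = 2.6·mean of V + 7·mean of B = 2.6·(-10.6) + 7·45.4 = 290.24.
variance of Q = a²·variance of V + b²·variance of B + 2ab·Cov(V, B) with a = 2.6, b = 7.
= 2.6²·72.4 + 7²·60.5 + 2·2.6·7·(-42.7)
= 489.424 + 2964.5 + (-1554.28) = 1899.644.

mean of Q = 290.24, variance of Q = 1899.644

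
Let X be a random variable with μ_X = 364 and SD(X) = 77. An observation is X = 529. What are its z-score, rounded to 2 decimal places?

z = (X − μ_X) / SD(X) = (529 − 364) / 77 ≈ 2.14.

z = 2.14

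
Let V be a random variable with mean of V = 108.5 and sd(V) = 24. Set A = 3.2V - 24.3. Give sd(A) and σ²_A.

sd(A) = 76.8, σ²_A = 5898.24

A = 3.2V - 24.3 is linear with a = 3.2, b = -24.3.
sd(A) = |a|·sd(V) = |3.2|·24 = 76.8.
σ²_V = 24² = 576.
σ²_A = a²·σ²_V = 3.2²·576 = 5898.24 (the additive constant -24.3 does not affect variance).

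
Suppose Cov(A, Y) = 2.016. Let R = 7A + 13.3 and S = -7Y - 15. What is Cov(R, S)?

Cov(R, S) = a·c·Cov(A, Y) = 7·(-7)·2.016 = -98.784. Additive constants drop out.

Cov(R, S) = -98.784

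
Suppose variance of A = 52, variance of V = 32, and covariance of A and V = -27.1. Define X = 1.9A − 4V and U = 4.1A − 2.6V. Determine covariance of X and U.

By bilinearity, covariance of X and U = ac·variance of A + bd·variance of V + (ad+bc)·covariance of A and V, with a=1.9, b=-4, c=4.1, d=-2.6.
ac·variance of A = 1.9·4.1·52 = 405.08
bd·variance of V = (-4)·(-2.6)·32 = 332.8
(ad+bc)·covariance of A and V = (-21.34)·(-27.1) = 578.314
covariance of X and U = 405.08 + 332.8 + 578.314 = 1316.194.

covariance of X and U = 1316.194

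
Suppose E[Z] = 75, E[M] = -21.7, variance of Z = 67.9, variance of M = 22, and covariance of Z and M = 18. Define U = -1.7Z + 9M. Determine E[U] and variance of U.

E[U] = -322.8, variance of U = 1427.431

E[U] = (-1.7)·E[Z] + 9·E[M] = (-1.7)·75 + 9·(-21.7) = -322.8.
variance of U = a²·variance of Z + b²·variance of M + 2ab·covariance of Z and M with a = -1.7, b = 9.
= (-1.7)²·67.9 + 9²·22 + 2·(-1.7)·9·18
= 196.231 + 1782 + (-550.8) = 1427.431.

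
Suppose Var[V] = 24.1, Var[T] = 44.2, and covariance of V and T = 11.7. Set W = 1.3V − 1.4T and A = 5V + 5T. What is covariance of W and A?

covariance of W and A = -158.6

By bilinearity, covariance of W and A = ac·Var[V] + bd·Var[T] + (ad+bc)·covariance of V and T, with a=1.3, b=-1.4, c=5, d=5.
ac·Var[V] = 1.3·5·24.1 = 156.65
bd·Var[T] = (-1.4)·5·44.2 = -309.4
(ad+bc)·covariance of V and T = (-0.5)·11.7 = -5.85
covariance of W and A = 156.65 + (-309.4) + (-5.85) = -158.6.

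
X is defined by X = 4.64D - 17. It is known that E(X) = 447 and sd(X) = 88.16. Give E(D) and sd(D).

E(D) = 100, sd(D) = 19

From X = 4.64D - 17: E(X) = a·E(D) + b, so E(D) = (E(X) − b)/a = (447 − (-17))/4.64 = 100.
sd(X) = |a|·sd(D), so sd(D) = 88.16/|4.64| = 19.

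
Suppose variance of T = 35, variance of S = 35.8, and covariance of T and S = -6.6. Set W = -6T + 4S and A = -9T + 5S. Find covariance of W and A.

By bilinearity, covariance of W and A = ac·variance of T + bd·variance of S + (ad+bc)·covariance of T and S, with a=-6, b=4, c=-9, d=5.
ac·variance of T = (-6)·(-9)·35 = 1890
bd·variance of S = 4·5·35.8 = 716
(ad+bc)·covariance of T and S = (-66)·(-6.6) = 435.6
covariance of W and A = 1890 + 716 + 435.6 = 3041.6.

covariance of W and A = 3041.6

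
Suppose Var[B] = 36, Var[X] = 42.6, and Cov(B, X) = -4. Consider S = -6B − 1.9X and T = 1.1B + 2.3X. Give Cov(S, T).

By bilinearity, Cov(S, T) = ac·Var[B] + bd·Var[X] + (ad+bc)·Cov(B, X), with a=-6, b=-1.9, c=1.1, d=2.3.
ac·Var[B] = (-6)·1.1·36 = -237.6
bd·Var[X] = (-1.9)·2.3·42.6 = -186.162
(ad+bc)·Cov(B, X) = (-15.89)·(-4) = 63.56
Cov(S, T) = -237.6 + (-186.162) + 63.56 = -360.202.

Cov(S, T) = -360.202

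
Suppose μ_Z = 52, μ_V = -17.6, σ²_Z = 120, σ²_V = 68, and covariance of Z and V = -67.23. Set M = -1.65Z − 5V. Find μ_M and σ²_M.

μ_M = 2.2, σ²_M = 917.405

μ_M = (-1.65)·μ_Z + (-5)·μ_V = (-1.65)·52 + (-5)·(-17.6) = 2.2.
σ²_M = a²·σ²_Z + b²·σ²_V + 2ab·covariance of Z and V with a = -1.65, b = -5.
= (-1.65)²·120 + (-5)²·68 + 2·(-1.65)·(-5)·(-67.23)
= 326.7 + 1700 + (-1109.295) = 917.405.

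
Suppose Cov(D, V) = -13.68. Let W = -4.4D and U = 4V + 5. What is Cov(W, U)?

Cov(W, U) = a·c·Cov(D, V) = (-4.4)·4·(-13.68) = 240.768. Additive constants drop out.

Cov(W, U) = 240.768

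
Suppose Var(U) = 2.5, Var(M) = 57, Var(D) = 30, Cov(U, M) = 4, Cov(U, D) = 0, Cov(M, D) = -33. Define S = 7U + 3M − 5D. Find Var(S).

Var(S) = a²·Var(U) + b²·Var(M) + c²·Var(D) + 2ab·Cov(U, M) + 2ac·Cov(U, D) + 2bc·Cov(M, D), with a = 7, b = 3, c = -5.
= 122.5 + 513 + 750 + 168 + 0 + 990
= 2543.5.

Var(S) = 2543.5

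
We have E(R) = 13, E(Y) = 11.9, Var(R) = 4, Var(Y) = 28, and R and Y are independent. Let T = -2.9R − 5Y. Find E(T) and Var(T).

E(T) = -97.2, Var(T) = 733.64

E(T) = (-2.9)·E(R) + (-5)·E(Y) = (-2.9)·13 + (-5)·11.9 = -97.2.
Var(T) = a²·Var(R) + b²·Var(Y) + 2ab·Cov[R, Y] with a = -2.9, b = -5.
Independence gives Cov[R, Y] = 0.
= (-2.9)²·4 + (-5)²·28 + 2·(-2.9)·(-5)·0
= 33.64 + 700 + 0 = 733.64.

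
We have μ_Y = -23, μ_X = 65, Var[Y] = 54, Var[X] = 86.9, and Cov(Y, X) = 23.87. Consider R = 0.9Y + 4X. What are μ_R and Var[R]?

μ_R = 0.9·μ_Y + 4·μ_X = 0.9·(-23) + 4·65 = 239.3.
Var[R] = a²·Var[Y] + b²·Var[X] + 2ab·Cov(Y, X) with a = 0.9, b = 4.
= 0.9²·54 + 4²·86.9 + 2·0.9·4·23.87
= 43.74 + 1390.4 + 171.864 = 1606.004.

μ_R = 239.3, Var[R] = 1606.004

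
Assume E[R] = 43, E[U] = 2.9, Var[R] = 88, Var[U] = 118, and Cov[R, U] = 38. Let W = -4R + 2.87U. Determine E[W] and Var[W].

E[W] = -163.677, Var[W] = 1507.4742

E[W] = (-4)·E[R] + 2.87·E[U] = (-4)·43 + 2.87·2.9 = -163.677.
Var[W] = a²·Var[R] + b²·Var[U] + 2ab·Cov[R, U] with a = -4, b = 2.87.
= (-4)²·88 + 2.87²·118 + 2·(-4)·2.87·38
= 1408 + 971.9542 + (-872.48) = 1507.4742.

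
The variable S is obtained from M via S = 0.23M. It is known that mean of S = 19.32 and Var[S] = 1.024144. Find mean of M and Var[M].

mean of M = 84, Var[M] = 19.36

From S = 0.23M: mean of S = a·mean of M + b, so mean of M = (mean of S − b)/a = (19.32 − 0)/0.23 = 84.
Var[S] = a²·Var[M], so Var[M] = 1.024144/0.23² = 19.36.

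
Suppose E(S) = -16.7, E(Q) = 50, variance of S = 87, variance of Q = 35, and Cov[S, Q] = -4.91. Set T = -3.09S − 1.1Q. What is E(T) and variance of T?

E(T) = -3.397, variance of T = 839.65652

E(T) = (-3.09)·E(S) + (-1.1)·E(Q) = (-3.09)·(-16.7) + (-1.1)·50 = -3.397.
variance of T = a²·variance of S + b²·variance of Q + 2ab·Cov[S, Q] with a = -3.09, b = -1.1.
= (-3.09)²·87 + (-1.1)²·35 + 2·(-3.09)·(-1.1)·(-4.91)
= 830.6847 + 42.35 + (-33.37818) = 839.65652.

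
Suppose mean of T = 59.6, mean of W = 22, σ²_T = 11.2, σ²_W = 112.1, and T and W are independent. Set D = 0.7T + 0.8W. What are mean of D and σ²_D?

mean of D = 0.7·mean of T + 0.8·mean of W = 0.7·59.6 + 0.8·22 = 59.32.
σ²_D = a²·σ²_T + b²·σ²_W + 2ab·Cov(T, W) with a = 0.7, b = 0.8.
Independence gives Cov(T, W) = 0.
= 0.7²·11.2 + 0.8²·112.1 + 2·0.7·0.8·0
= 5.488 + 71.744 + 0 = 77.232.

mean of D = 59.32, σ²_D = 77.232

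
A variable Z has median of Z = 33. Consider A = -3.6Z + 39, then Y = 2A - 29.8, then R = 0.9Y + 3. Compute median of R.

median of A = (-3.6)·33 + 39 = -79.8.
median of Y = 2·(-79.8) + (-29.8) = -189.4.
median of R = 0.9·(-189.4) + 3 = -167.46.

median of R = -167.46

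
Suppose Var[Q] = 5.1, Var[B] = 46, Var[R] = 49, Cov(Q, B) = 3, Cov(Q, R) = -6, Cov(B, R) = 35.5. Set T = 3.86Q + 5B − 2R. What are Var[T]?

Var[T] = a²·Var[Q] + b²·Var[B] + c²·Var[R] + 2ab·Cov(Q, B) + 2ac·Cov(Q, R) + 2bc·Cov(B, R), with a = 3.86, b = 5, c = -2.
= 75.98796 + 1150 + 196 + 115.8 + 92.64 + (-710)
= 920.42796.

Var[T] = 920.42796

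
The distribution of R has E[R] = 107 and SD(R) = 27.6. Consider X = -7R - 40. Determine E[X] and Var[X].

E[X] = -789, Var[X] = 37326.24

X = -7R - 40 is linear with a = -7, b = -40.
E[X] = a·E[R] + b = (-7)·107 + (-40) = -789.
Var[R] = 27.6² = 761.76.
Var[X] = a²·Var[R] = (-7)²·761.76 = 37326.24 (the additive constant -40 does not affect variance).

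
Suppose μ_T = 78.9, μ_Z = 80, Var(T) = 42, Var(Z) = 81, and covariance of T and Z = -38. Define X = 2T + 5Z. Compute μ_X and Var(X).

μ_X = 557.8, Var(X) = 1433

μ_X = 2·μ_T + 5·μ_Z = 2·78.9 + 5·80 = 557.8.
Var(X) = a²·Var(T) + b²·Var(Z) + 2ab·covariance of T and Z with a = 2, b = 5.
= 2²·42 + 5²·81 + 2·2·5·(-38)
= 168 + 2025 + (-760) = 1433.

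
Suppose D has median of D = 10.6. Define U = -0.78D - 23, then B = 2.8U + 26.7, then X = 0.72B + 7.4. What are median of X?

median of U = (-0.78)·10.6 + (-23) = -31.268.
median of B = 2.8·(-31.268) + 26.7 = -60.8504.
median of X = 0.72·(-60.8504) + 7.4 = -36.412288.

median of X = -36.412288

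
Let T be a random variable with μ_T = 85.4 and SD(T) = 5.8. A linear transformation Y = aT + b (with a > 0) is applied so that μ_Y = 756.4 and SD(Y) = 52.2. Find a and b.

a = 9, b = -12.2

SD(Y) = a·SD(T) (a > 0), so a = 52.2/5.8 = 9.
μ_Y = a·μ_T + b, so b = 756.4 − 9·85.4 = -12.2.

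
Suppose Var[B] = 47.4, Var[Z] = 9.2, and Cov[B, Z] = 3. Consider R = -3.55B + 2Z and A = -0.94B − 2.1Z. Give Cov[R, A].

Cov[R, A] = 136.2588

By bilinearity, Cov[R, A] = ac·Var[B] + bd·Var[Z] + (ad+bc)·Cov[B, Z], with a=-3.55, b=2, c=-0.94, d=-2.1.
ac·Var[B] = (-3.55)·(-0.94)·47.4 = 158.1738
bd·Var[Z] = 2·(-2.1)·9.2 = -38.64
(ad+bc)·Cov[B, Z] = (5.575)·3 = 16.725
Cov[R, A] = 158.1738 + (-38.64) + 16.725 = 136.2588.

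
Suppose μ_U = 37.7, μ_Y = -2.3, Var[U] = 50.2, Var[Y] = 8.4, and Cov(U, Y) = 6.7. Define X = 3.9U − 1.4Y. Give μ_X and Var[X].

μ_X = 150.25, Var[X] = 706.842

μ_X = 3.9·μ_U + (-1.4)·μ_Y = 3.9·37.7 + (-1.4)·(-2.3) = 150.25.
Var[X] = a²·Var[U] + b²·Var[Y] + 2ab·Cov(U, Y) with a = 3.9, b = -1.4.
= 3.9²·50.2 + (-1.4)²·8.4 + 2·3.9·(-1.4)·6.7
= 763.542 + 16.464 + (-73.164) = 706.842.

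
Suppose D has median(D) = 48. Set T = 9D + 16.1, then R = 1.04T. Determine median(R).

median(T) = 9·48 + 16.1 = 448.1.
median(R) = 1.04·448.1 = 466.024.

median(R) = 466.024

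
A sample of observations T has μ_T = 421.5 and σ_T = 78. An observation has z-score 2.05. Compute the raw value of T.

T = 581.4

T = μ_T + z·σ_T = 421.5 + 2.05·78 = 581.4.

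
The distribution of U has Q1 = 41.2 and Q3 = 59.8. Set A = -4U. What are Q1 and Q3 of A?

a = -4 < 0 reverses order: Q1(A) comes from Q3(U), Q3(A) from Q1(U).
Q1(A) = (-4)·59.8 = -239.2; Q3(A) = (-4)·41.2 = -164.8.

Q1(A) = -239.2, Q3(A) = -164.8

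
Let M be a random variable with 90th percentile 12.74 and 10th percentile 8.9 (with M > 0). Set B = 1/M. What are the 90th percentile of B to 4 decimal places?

90th percentile of B = 0.1124

1/M is decreasing on M > 0, so percentile order reverses: P_{90}(B) uses P_{10}(M) = 8.9.
P_{90}(B) = 1/8.9 ≈ 0.1124.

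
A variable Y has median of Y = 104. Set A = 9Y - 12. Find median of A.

A linear map preserves order up to sign, so median of A = a·median of Y + b = 9·104 + (-12) = 924.

median of A = 924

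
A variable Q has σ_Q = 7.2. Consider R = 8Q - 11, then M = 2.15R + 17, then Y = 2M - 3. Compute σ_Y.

σ_Y = 247.68

σ_R = |8|·7.2 = 57.6.
σ_M = |2.15|·57.6 = 123.84.
σ_Y = |2|·123.84 = 247.68.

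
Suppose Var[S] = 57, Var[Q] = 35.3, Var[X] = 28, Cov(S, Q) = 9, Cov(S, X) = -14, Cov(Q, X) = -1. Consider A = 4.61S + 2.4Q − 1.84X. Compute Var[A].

Var[A] = a²·Var[S] + b²·Var[Q] + c²·Var[X] + 2ab·Cov(S, Q) + 2ac·Cov(S, X) + 2bc·Cov(Q, X), with a = 4.61, b = 2.4, c = -1.84.
= 1211.3697 + 203.328 + 94.7968 + 199.152 + 237.5072 + 8.832
= 1954.9857.

Var[A] = 1954.9857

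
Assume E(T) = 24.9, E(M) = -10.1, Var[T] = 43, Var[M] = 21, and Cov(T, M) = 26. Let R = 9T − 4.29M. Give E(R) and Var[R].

E(R) = 9·E(T) + (-4.29)·E(M) = 9·24.9 + (-4.29)·(-10.1) = 267.429.
Var[R] = a²·Var[T] + b²·Var[M] + 2ab·Cov(T, M) with a = 9, b = -4.29.
= 9²·43 + (-4.29)²·21 + 2·9·(-4.29)·26
= 3483 + 386.4861 + (-2007.72) = 1861.7661.

E(R) = 267.429, Var[R] = 1861.7661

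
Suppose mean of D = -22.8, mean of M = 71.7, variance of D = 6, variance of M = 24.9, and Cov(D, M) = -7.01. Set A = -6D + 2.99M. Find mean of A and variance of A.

mean of A = 351.183, variance of A = 690.12729

mean of A = (-6)·mean of D + 2.99·mean of M = (-6)·(-22.8) + 2.99·71.7 = 351.183.
variance of A = a²·variance of D + b²·variance of M + 2ab·Cov(D, M) with a = -6, b = 2.99.
= (-6)²·6 + 2.99²·24.9 + 2·(-6)·2.99·(-7.01)
= 216 + 222.60849 + 251.5188 = 690.12729.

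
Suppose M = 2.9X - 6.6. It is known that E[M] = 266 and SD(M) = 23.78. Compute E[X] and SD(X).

E[X] = 94, SD(X) = 8.2

From M = 2.9X - 6.6: E[M] = a·E[X] + b, so E[X] = (E[M] − b)/a = (266 − (-6.6))/2.9 = 94.
SD(M) = |a|·SD(X), so SD(X) = 23.78/|2.9| = 8.2.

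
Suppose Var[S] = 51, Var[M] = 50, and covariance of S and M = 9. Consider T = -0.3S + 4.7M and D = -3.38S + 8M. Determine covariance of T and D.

By bilinearity, covariance of T and D = ac·Var[S] + bd·Var[M] + (ad+bc)·covariance of S and M, with a=-0.3, b=4.7, c=-3.38, d=8.
ac·Var[S] = (-0.3)·(-3.38)·51 = 51.714
bd·Var[M] = 4.7·8·50 = 1880
(ad+bc)·covariance of S and M = (-18.286)·9 = -164.574
covariance of T and D = 51.714 + 1880 + (-164.574) = 1767.14.

covariance of T and D = 1767.14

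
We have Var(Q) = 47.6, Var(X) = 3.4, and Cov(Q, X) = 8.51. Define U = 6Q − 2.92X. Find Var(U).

Var(U) = a²·Var(Q) + b²·Var(X) + 2ab·Cov(Q, X) with a = 6, b = -2.92.
= 6²·47.6 + (-2.92)²·3.4 + 2·6·(-2.92)·8.51
= 1713.6 + 28.98976 + (-298.1904) = 1444.39936.

Var(U) = 1444.39936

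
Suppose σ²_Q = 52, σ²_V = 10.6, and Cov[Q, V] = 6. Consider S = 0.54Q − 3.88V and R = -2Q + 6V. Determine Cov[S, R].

Cov[S, R] = -236.928

By bilinearity, Cov[S, R] = ac·σ²_Q + bd·σ²_V + (ad+bc)·Cov[Q, V], with a=0.54, b=-3.88, c=-2, d=6.
ac·σ²_Q = 0.54·(-2)·52 = -56.16
bd·σ²_V = (-3.88)·6·10.6 = -246.768
(ad+bc)·Cov[Q, V] = (11)·6 = 66
Cov[S, R] = -56.16 + (-246.768) + 66 = -236.928.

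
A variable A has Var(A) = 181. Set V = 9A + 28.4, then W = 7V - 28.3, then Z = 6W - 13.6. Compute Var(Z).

Var(Z) = 25862004

Var(V) = 9²·181 = 14661.
Var(W) = 7²·14661 = 718389.
Var(Z) = 6²·718389 = 25862004.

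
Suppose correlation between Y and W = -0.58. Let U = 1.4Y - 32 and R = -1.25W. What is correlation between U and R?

correlation between U and R = 0.58

Linear rescalings preserve |correlation|; the slopes 1.4 and -1.25 have opposite signs, so the correlation flips sign: correlation between U and R = −correlation between Y and W = 0.58.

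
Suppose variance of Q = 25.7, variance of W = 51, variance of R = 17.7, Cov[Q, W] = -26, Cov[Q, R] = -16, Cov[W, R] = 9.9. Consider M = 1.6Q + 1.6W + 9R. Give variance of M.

variance of M = a²·variance of Q + b²·variance of W + c²·variance of R + 2ab·Cov[Q, W] + 2ac·Cov[Q, R] + 2bc·Cov[W, R], with a = 1.6, b = 1.6, c = 9.
= 65.792 + 130.56 + 1433.7 + (-133.12) + (-460.8) + 285.12
= 1321.252.

variance of M = 1321.252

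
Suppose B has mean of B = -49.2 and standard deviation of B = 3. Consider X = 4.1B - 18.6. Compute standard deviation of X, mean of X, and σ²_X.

X = 4.1B - 18.6 is linear with a = 4.1, b = -18.6.
standard deviation of X = |a|·standard deviation of B = |4.1|·3 = 12.3.
mean of X = a·mean of B + b = 4.1·(-49.2) + (-18.6) = -220.32.
σ²_B = 3² = 9.
σ²_X = a²·σ²_B = 4.1²·9 = 151.29 (the additive constant -18.6 does not affect variance).

standard deviation of X = 12.3, mean of X = -220.32, σ²_X = 151.29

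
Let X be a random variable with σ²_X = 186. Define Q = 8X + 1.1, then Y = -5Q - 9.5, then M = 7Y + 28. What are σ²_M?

σ²_Q = 8²·186 = 11904.
σ²_Y = (-5)²·11904 = 297600.
σ²_M = 7²·297600 = 14582400.

σ²_M = 14582400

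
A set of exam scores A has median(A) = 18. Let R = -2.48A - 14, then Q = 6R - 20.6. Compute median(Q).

median(R) = (-2.48)·18 + (-14) = -58.64.
median(Q) = 6·(-58.64) + (-20.6) = -372.44.

median(Q) = -372.44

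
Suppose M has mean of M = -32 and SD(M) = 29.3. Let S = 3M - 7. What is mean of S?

mean of S = -103

S = 3M - 7 is linear with a = 3, b = -7.
mean of S = a·mean of M + b = 3·(-32) + (-7) = -103.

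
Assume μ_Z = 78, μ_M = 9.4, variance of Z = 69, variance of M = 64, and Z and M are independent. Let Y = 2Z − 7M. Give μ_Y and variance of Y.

μ_Y = 90.2, variance of Y = 3412

μ_Y = 2·μ_Z + (-7)·μ_M = 2·78 + (-7)·9.4 = 90.2.
variance of Y = a²·variance of Z + b²·variance of M + 2ab·Cov[Z, M] with a = 2, b = -7.
Independence gives Cov[Z, M] = 0.
= 2²·69 + (-7)²·64 + 2·2·(-7)·0
= 276 + 3136 + 0 = 3412.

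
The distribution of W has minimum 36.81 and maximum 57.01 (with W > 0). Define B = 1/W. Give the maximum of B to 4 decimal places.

1/W is decreasing on this domain, so max(B) comes from min(W) = 36.81: max(B) = 1/(36.81) ≈ 0.0272.

max(B) = 0.0272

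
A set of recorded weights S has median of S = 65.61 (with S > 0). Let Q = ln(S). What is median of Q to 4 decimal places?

ln(S) is monotone on this domain, so median of Q = ln(65.61) ≈ 4.1837.

median of Q = 4.1837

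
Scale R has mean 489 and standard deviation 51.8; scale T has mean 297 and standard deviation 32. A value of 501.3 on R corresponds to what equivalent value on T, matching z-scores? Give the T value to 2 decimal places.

T = 304.60

z = (501.3 − 489)/51.8 ≈ 0.2375.
T = 297 + z·32 = 297 + (501.3 − 489)·32/51.8 ≈ 304.60.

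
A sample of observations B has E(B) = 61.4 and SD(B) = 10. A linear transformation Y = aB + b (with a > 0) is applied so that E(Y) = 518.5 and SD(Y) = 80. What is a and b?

SD(Y) = a·SD(B) (a > 0), so a = 80/10 = 8.
E(Y) = a·E(B) + b, so b = 518.5 − 8·61.4 = 27.3.

a = 8, b = 27.3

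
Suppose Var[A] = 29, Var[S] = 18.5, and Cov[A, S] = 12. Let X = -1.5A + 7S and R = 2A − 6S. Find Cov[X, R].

By bilinearity, Cov[X, R] = ac·Var[A] + bd·Var[S] + (ad+bc)·Cov[A, S], with a=-1.5, b=7, c=2, d=-6.
ac·Var[A] = (-1.5)·2·29 = -87
bd·Var[S] = 7·(-6)·18.5 = -777
(ad+bc)·Cov[A, S] = (23)·12 = 276
Cov[X, R] = -87 + (-777) + 276 = -588.

Cov[X, R] = -588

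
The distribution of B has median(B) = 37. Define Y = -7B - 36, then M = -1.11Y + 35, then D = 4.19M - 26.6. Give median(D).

median(D) = 1492.0655

median(Y) = (-7)·37 + (-36) = -295.
median(M) = (-1.11)·(-295) + 35 = 362.45.
median(D) = 4.19·362.45 + (-26.6) = 1492.0655.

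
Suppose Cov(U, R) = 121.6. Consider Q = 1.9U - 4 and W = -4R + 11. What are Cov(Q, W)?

Cov(Q, W) = a·c·Cov(U, R) = 1.9·(-4)·121.6 = -924.16. Additive constants drop out.

Cov(Q, W) = -924.16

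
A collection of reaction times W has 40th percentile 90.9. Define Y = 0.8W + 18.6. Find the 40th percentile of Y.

Since a = 0.8 > 0 the transformation is increasing, so the 40th percentile of Y = a·(P_{40} of W) + b = 0.8·90.9 + 18.6 = 91.32.

40th percentile of Y = 91.32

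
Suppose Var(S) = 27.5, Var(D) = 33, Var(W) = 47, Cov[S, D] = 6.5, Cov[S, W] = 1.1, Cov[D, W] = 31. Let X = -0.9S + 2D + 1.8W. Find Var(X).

Var(X) = a²·Var(S) + b²·Var(D) + c²·Var(W) + 2ab·Cov[S, D] + 2ac·Cov[S, W] + 2bc·Cov[D, W], with a = -0.9, b = 2, c = 1.8.
= 22.275 + 132 + 152.28 + (-23.4) + (-3.564) + 223.2
= 502.791.

Var(X) = 502.791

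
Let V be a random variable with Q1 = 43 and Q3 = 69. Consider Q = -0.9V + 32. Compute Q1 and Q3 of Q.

Q1(Q) = -30.1, Q3(Q) = -6.7

a = -0.9 < 0 reverses order: Q1(Q) comes from Q3(V), Q3(Q) from Q1(V).
Q1(Q) = (-0.9)·69 + 32 = -30.1; Q3(Q) = (-0.9)·43 + 32 = -6.7.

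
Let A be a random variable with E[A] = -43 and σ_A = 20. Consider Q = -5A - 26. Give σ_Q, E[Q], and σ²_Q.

Q = -5A - 26 is linear with a = -5, b = -26.
σ_Q = |a|·σ_A = |-5|·20 = 100.
E[Q] = a·E[A] + b = (-5)·(-43) + (-26) = 189.
σ²_A = 20² = 400.
σ²_Q = a²·σ²_A = (-5)²·400 = 10000 (the additive constant -26 does not affect variance).

σ_Q = 100, E[Q] = 189, σ²_Q = 10000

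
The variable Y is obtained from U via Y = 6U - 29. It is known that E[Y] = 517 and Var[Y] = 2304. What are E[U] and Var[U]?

From Y = 6U - 29: E[Y] = a·E[U] + b, so E[U] = (E[Y] − b)/a = (517 − (-29))/6 = 91.
Var[Y] = a²·Var[U], so Var[U] = 2304/6² = 64.

E[U] = 91, Var[U] = 64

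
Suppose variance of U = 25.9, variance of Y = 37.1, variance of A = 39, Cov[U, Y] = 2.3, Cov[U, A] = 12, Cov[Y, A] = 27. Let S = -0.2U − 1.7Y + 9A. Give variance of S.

variance of S = a²·variance of U + b²·variance of Y + c²·variance of A + 2ab·Cov[U, Y] + 2ac·Cov[U, A] + 2bc·Cov[Y, A], with a = -0.2, b = -1.7, c = 9.
= 1.036 + 107.219 + 3159 + 1.564 + (-43.2) + (-826.2)
= 2399.419.

variance of S = 2399.419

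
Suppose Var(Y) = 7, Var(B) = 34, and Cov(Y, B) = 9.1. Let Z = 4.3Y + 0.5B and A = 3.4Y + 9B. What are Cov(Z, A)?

Cov(Z, A) = 622.98

By bilinearity, Cov(Z, A) = ac·Var(Y) + bd·Var(B) + (ad+bc)·Cov(Y, B), with a=4.3, b=0.5, c=3.4, d=9.
ac·Var(Y) = 4.3·3.4·7 = 102.34
bd·Var(B) = 0.5·9·34 = 153
(ad+bc)·Cov(Y, B) = (40.4)·9.1 = 367.64
Cov(Z, A) = 102.34 + 153 + 367.64 = 622.98.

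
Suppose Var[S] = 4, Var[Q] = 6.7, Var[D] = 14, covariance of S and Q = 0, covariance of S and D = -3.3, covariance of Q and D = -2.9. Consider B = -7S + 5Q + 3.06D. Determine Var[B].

Var[B] = a²·Var[S] + b²·Var[Q] + c²·Var[D] + 2ab·covariance of S and Q + 2ac·covariance of S and D + 2bc·covariance of Q and D, with a = -7, b = 5, c = 3.06.
= 196 + 167.5 + 131.0904 + 0 + 141.372 + (-88.74)
= 547.2224.

Var[B] = 547.2224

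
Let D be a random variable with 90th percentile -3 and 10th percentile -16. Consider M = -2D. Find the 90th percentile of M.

Since a = -2 < 0 the transformation is decreasing, reversing order: the 90th percentile of M corresponds to the 10th percentile of D.
So P_{90}(M) = a·P_{10}(D) + b = (-2)·(-16) = 32.

90th percentile of M = 32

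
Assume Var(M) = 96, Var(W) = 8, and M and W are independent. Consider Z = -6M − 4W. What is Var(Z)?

Var(Z) = 3584

Var(Z) = a²·Var(M) + b²·Var(W) + 2ab·covariance of M and W with a = -6, b = -4.
Independence gives covariance of M and W = 0.
= (-6)²·96 + (-4)²·8 + 2·(-6)·(-4)·0
= 3456 + 128 + 0 = 3584.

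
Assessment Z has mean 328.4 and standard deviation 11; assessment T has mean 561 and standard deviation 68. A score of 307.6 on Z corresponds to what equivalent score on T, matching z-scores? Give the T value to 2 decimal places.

z = (307.6 − 328.4)/11 ≈ -1.8909.
T = 561 + z·68 = 561 + (307.6 − 328.4)·68/11 ≈ 432.42.

T = 432.42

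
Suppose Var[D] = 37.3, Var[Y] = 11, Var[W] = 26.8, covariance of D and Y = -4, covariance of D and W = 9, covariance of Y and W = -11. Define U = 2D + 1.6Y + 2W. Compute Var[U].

Var[U] = a²·Var[D] + b²·Var[Y] + c²·Var[W] + 2ab·covariance of D and Y + 2ac·covariance of D and W + 2bc·covariance of Y and W, with a = 2, b = 1.6, c = 2.
= 149.2 + 28.16 + 107.2 + (-25.6) + 72 + (-70.4)
= 260.56.

Var[U] = 260.56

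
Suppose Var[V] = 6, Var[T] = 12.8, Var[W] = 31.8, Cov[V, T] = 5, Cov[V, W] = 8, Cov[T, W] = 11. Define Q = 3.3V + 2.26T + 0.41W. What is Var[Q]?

Var[Q] = a²·Var[V] + b²·Var[T] + c²·Var[W] + 2ab·Cov[V, T] + 2ac·Cov[V, W] + 2bc·Cov[T, W], with a = 3.3, b = 2.26, c = 0.41.
= 65.34 + 65.37728 + 5.34558 + 74.58 + 21.648 + 20.3852
= 252.67606.

Var[Q] = 252.67606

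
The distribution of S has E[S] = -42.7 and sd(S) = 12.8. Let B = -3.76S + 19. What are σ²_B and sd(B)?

B = -3.76S + 19 is linear with a = -3.76, b = 19.
σ²_S = 12.8² = 163.84.
σ²_B = a²·σ²_S = (-3.76)²·163.84 = 2316.304384 (the additive constant 19 does not affect variance).
sd(B) = |a|·sd(S) = |-3.76|·12.8 = 48.128.

σ²_B = 2316.304384, sd(B) = 48.128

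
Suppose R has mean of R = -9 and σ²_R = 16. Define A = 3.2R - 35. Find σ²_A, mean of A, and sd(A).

σ²_A = 163.84, mean of A = -63.8, sd(A) = 12.8

A = 3.2R - 35 is linear with a = 3.2, b = -35.
σ²_A = a²·σ²_R = 3.2²·16 = 163.84 (the additive constant -35 does not affect variance).
mean of A = a·mean of R + b = 3.2·(-9) + (-35) = -63.8.
sd(R) = √16 = 4.
sd(A) = |a|·sd(R) = |3.2|·4 = 12.8.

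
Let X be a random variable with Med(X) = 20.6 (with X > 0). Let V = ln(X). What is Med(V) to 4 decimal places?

Med(V) = 3.0253

ln(X) is monotone on this domain, so Med(V) = ln(20.6) ≈ 3.0253.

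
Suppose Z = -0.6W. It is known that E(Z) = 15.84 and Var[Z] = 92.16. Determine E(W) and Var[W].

From Z = -0.6W: E(Z) = a·E(W) + b, so E(W) = (E(Z) − b)/a = (15.84 − 0)/(-0.6) = -26.4.
Var[Z] = a²·Var[W], so Var[W] = 92.16/(-0.6)² = 256.

E(W) = -26.4, Var[W] = 256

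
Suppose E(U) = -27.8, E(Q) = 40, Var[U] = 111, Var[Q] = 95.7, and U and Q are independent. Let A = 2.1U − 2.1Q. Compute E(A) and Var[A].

E(A) = 2.1·E(U) + (-2.1)·E(Q) = 2.1·(-27.8) + (-2.1)·40 = -142.38.
Var[A] = a²·Var[U] + b²·Var[Q] + 2ab·Cov(U, Q) with a = 2.1, b = -2.1.
Independence gives Cov(U, Q) = 0.
= 2.1²·111 + (-2.1)²·95.7 + 2·2.1·(-2.1)·0
= 489.51 + 422.037 + 0 = 911.547.

E(A) = -142.38, Var[A] = 911.547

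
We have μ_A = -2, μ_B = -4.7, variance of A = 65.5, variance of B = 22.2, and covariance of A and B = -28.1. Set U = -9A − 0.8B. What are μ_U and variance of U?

μ_U = (-9)·μ_A + (-0.8)·μ_B = (-9)·(-2) + (-0.8)·(-4.7) = 21.76.
variance of U = a²·variance of A + b²·variance of B + 2ab·covariance of A and B with a = -9, b = -0.8.
= (-9)²·65.5 + (-0.8)²·22.2 + 2·(-9)·(-0.8)·(-28.1)
= 5305.5 + 14.208 + (-404.64) = 4915.068.

μ_U = 21.76, variance of U = 4915.068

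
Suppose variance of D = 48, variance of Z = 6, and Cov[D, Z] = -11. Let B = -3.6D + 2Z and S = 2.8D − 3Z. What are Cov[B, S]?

Cov[B, S] = -700.24

By bilinearity, Cov[B, S] = ac·variance of D + bd·variance of Z + (ad+bc)·Cov[D, Z], with a=-3.6, b=2, c=2.8, d=-3.
ac·variance of D = (-3.6)·2.8·48 = -483.84
bd·variance of Z = 2·(-3)·6 = -36
(ad+bc)·Cov[D, Z] = (16.4)·(-11) = -180.4
Cov[B, S] = -483.84 + (-36) + (-180.4) = -700.24.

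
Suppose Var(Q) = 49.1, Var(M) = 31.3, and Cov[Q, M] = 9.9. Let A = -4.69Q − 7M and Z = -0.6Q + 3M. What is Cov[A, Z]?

By bilinearity, Cov[A, Z] = ac·Var(Q) + bd·Var(M) + (ad+bc)·Cov[Q, M], with a=-4.69, b=-7, c=-0.6, d=3.
ac·Var(Q) = (-4.69)·(-0.6)·49.1 = 138.1674
bd·Var(M) = (-7)·3·31.3 = -657.3
(ad+bc)·Cov[Q, M] = (-9.87)·9.9 = -97.713
Cov[A, Z] = 138.1674 + (-657.3) + (-97.713) = -616.8456.

Cov[A, Z] = -616.8456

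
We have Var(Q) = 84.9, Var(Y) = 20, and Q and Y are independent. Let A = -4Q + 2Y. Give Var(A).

Var(A) = 1438.4

Var(A) = a²·Var(Q) + b²·Var(Y) + 2ab·Cov(Q, Y) with a = -4, b = 2.
Independence gives Cov(Q, Y) = 0.
= (-4)²·84.9 + 2²·20 + 2·(-4)·2·0
= 1358.4 + 80 + 0 = 1438.4.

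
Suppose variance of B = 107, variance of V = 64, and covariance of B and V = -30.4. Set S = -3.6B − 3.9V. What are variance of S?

variance of S = a²·variance of B + b²·variance of V + 2ab·covariance of B and V with a = -3.6, b = -3.9.
= (-3.6)²·107 + (-3.9)²·64 + 2·(-3.6)·(-3.9)·(-30.4)
= 1386.72 + 973.44 + (-853.632) = 1506.528.

variance of S = 1506.528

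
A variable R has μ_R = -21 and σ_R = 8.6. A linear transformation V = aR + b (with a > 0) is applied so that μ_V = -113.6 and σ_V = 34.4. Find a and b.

a = 4, b = -29.6

σ_V = a·σ_R (a > 0), so a = 34.4/8.6 = 4.
μ_V = a·μ_R + b, so b = -113.6 − 4·(-21) = -29.6.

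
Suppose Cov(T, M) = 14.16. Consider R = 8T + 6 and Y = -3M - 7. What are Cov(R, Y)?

Cov(R, Y) = -339.84

Cov(R, Y) = a·c·Cov(T, M) = 8·(-3)·14.16 = -339.84. Additive constants drop out.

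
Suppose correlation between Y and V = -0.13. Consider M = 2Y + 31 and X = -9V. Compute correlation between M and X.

correlation between M and X = 0.13

Linear rescalings preserve |correlation|; the slopes 2 and -9 have opposite signs, so the correlation flips sign: correlation between M and X = −correlation between Y and V = 0.13.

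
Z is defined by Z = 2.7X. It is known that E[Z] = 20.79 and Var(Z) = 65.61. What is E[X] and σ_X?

From Z = 2.7X: E[Z] = a·E[X] + b, so E[X] = (E[Z] − b)/a = (20.79 − 0)/2.7 = 7.7.
σ_Z = √65.61 = 8.1.
σ_Z = |a|·σ_X, so σ_X = 8.1/|2.7| = 3.

E[X] = 7.7, σ_X = 3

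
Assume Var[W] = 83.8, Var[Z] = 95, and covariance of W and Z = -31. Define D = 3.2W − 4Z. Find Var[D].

Var[D] = 3171.712

Var[D] = a²·Var[W] + b²·Var[Z] + 2ab·covariance of W and Z with a = 3.2, b = -4.
= 3.2²·83.8 + (-4)²·95 + 2·3.2·(-4)·(-31)
= 858.112 + 1520 + 793.6 = 3171.712.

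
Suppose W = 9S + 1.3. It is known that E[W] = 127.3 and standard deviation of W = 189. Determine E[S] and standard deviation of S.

From W = 9S + 1.3: E[W] = a·E[S] + b, so E[S] = (E[W] − b)/a = (127.3 − 1.3)/9 = 14.
standard deviation of W = |a|·standard deviation of S, so standard deviation of S = 189/|9| = 21.

E[S] = 14, standard deviation of S = 21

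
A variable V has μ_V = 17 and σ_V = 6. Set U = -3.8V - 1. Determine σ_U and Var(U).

U = -3.8V - 1 is linear with a = -3.8, b = -1.
σ_U = |a|·σ_V = |-3.8|·6 = 22.8.
Var(V) = 6² = 36.
Var(U) = a²·Var(V) = (-3.8)²·36 = 519.84 (the additive constant -1 does not affect variance).

σ_U = 22.8, Var(U) = 519.84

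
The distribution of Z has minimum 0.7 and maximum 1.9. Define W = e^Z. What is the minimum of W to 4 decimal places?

min(W) = 2.0138

e^Z is increasing on this domain, so min(W) comes from min(Z) = 0.7: min(W) = exp(0.7) ≈ 2.0138.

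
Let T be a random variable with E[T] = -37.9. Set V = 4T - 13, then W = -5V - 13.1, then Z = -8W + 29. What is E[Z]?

E[Z] = -6450.2

E[V] = 4·(-37.9) + (-13) = -164.6.
E[W] = (-5)·(-164.6) + (-13.1) = 809.9.
E[Z] = (-8)·809.9 + 29 = -6450.2.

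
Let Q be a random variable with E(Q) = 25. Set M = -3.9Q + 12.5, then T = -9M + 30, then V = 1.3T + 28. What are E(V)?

E(V) = 1061.5

E(M) = (-3.9)·25 + 12.5 = -85.
E(T) = (-9)·(-85) + 30 = 795.
E(V) = 1.3·795 + 28 = 1061.5.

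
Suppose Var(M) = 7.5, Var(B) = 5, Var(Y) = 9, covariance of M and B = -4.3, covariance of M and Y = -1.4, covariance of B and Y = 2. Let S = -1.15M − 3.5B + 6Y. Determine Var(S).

Var(S) = a²·Var(M) + b²·Var(B) + c²·Var(Y) + 2ab·covariance of M and B + 2ac·covariance of M and Y + 2bc·covariance of B and Y, with a = -1.15, b = -3.5, c = 6.
= 9.91875 + 61.25 + 324 + (-34.615) + 19.32 + (-84)
= 295.87375.

Var(S) = 295.87375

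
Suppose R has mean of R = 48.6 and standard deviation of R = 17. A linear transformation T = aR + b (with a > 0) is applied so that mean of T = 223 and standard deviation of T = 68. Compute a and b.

standard deviation of T = a·standard deviation of R (a > 0), so a = 68/17 = 4.
mean of T = a·mean of R + b, so b = 223 − 4·48.6 = 28.6.

a = 4, b = 28.6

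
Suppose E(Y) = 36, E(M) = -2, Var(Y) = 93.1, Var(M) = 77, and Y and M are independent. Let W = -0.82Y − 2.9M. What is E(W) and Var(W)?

E(W) = -23.72, Var(W) = 710.17044

E(W) = (-0.82)·E(Y) + (-2.9)·E(M) = (-0.82)·36 + (-2.9)·(-2) = -23.72.
Var(W) = a²·Var(Y) + b²·Var(M) + 2ab·Cov(Y, M) with a = -0.82, b = -2.9.
Independence gives Cov(Y, M) = 0.
= (-0.82)²·93.1 + (-2.9)²·77 + 2·(-0.82)·(-2.9)·0
= 62.60044 + 647.57 + 0 = 710.17044.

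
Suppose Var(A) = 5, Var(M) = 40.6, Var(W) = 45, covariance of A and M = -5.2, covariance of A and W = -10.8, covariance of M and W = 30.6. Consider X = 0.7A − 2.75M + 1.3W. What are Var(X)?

Var(X) = 167.1115

Var(X) = a²·Var(A) + b²·Var(M) + c²·Var(W) + 2ab·covariance of A and M + 2ac·covariance of A and W + 2bc·covariance of M and W, with a = 0.7, b = -2.75, c = 1.3.
= 2.45 + 307.0375 + 76.05 + 20.02 + (-19.656) + (-218.79)
= 167.1115.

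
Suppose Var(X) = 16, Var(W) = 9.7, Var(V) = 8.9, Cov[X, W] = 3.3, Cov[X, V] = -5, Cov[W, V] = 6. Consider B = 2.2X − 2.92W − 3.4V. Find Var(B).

Var(B) = a²·Var(X) + b²·Var(W) + c²·Var(V) + 2ab·Cov[X, W] + 2ac·Cov[X, V] + 2bc·Cov[W, V], with a = 2.2, b = -2.92, c = -3.4.
= 77.44 + 82.70608 + 102.884 + (-42.3984) + 74.8 + 119.136
= 414.56768.

Var(B) = 414.56768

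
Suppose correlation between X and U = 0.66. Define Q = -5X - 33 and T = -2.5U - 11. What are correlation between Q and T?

correlation between Q and T = 0.66

Linear rescalings preserve correlation up to sign; here the slopes -5 and -2.5 have the same sign, so correlation between Q and T = correlation between X and U = 0.66.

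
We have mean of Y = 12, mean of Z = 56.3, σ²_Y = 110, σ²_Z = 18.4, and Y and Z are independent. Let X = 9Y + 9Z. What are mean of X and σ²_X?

mean of X = 614.7, σ²_X = 10400.4

mean of X = 9·mean of Y + 9·mean of Z = 9·12 + 9·56.3 = 614.7.
σ²_X = a²·σ²_Y + b²·σ²_Z + 2ab·covariance of Y and Z with a = 9, b = 9.
Independence gives covariance of Y and Z = 0.
= 9²·110 + 9²·18.4 + 2·9·9·0
= 8910 + 1490.4 + 0 = 10400.4.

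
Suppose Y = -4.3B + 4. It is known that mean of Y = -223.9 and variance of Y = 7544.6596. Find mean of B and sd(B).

mean of B = 53, sd(B) = 20.2

From Y = -4.3B + 4: mean of Y = a·mean of B + b, so mean of B = (mean of Y − b)/a = (-223.9 − 4)/(-4.3) = 53.
sd(Y) = √7544.6596 = 86.86.
sd(Y) = |a|·sd(B), so sd(B) = 86.86/|-4.3| = 20.2.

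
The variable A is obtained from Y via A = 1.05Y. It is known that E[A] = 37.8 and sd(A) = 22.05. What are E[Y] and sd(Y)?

E[Y] = 36, sd(Y) = 21

From A = 1.05Y: E[A] = a·E[Y] + b, so E[Y] = (E[A] − b)/a = (37.8 − 0)/1.05 = 36.
sd(A) = |a|·sd(Y), so sd(Y) = 22.05/|1.05| = 21.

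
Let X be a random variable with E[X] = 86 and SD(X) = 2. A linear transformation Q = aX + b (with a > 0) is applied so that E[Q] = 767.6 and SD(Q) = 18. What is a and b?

SD(Q) = a·SD(X) (a > 0), so a = 18/2 = 9.
E[Q] = a·E[X] + b, so b = 767.6 − 9·86 = -6.4.

a = 9, b = -6.4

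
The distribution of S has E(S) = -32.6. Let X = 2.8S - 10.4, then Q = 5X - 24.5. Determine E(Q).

E(X) = 2.8·(-32.6) + (-10.4) = -101.68.
E(Q) = 5·(-101.68) + (-24.5) = -532.9.

E(Q) = -532.9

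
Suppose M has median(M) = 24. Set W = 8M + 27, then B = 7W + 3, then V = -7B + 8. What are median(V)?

median(V) = -10744

median(W) = 8·24 + 27 = 219.
median(B) = 7·219 + 3 = 1536.
median(V) = (-7)·1536 + 8 = -10744.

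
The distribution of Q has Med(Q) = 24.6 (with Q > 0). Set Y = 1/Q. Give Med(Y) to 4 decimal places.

1/Q is monotone on this domain, so Med(Y) = 1/(24.6) ≈ 0.0407.

Med(Y) = 0.0407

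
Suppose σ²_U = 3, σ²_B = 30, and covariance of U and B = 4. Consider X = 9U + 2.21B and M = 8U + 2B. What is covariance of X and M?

covariance of X and M = 491.32

By bilinearity, covariance of X and M = ac·σ²_U + bd·σ²_B + (ad+bc)·covariance of U and B, with a=9, b=2.21, c=8, d=2.
ac·σ²_U = 9·8·3 = 216
bd·σ²_B = 2.21·2·30 = 132.6
(ad+bc)·covariance of U and B = (35.68)·4 = 142.72
covariance of X and M = 216 + 132.6 + 142.72 = 491.32.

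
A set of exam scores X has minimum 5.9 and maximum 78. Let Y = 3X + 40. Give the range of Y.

Range of X = 78 − 5.9 = 72.1.
Range(Y) = |a|·Range(X) = |3|·72.1 = 216.3.

Range(Y) = 216.3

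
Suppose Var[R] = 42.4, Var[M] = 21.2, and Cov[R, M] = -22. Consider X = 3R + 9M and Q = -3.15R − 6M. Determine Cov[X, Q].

By bilinearity, Cov[X, Q] = ac·Var[R] + bd·Var[M] + (ad+bc)·Cov[R, M], with a=3, b=9, c=-3.15, d=-6.
ac·Var[R] = 3·(-3.15)·42.4 = -400.68
bd·Var[M] = 9·(-6)·21.2 = -1144.8
(ad+bc)·Cov[R, M] = (-46.35)·(-22) = 1019.7
Cov[X, Q] = -400.68 + (-1144.8) + 1019.7 = -525.78.

Cov[X, Q] = -525.78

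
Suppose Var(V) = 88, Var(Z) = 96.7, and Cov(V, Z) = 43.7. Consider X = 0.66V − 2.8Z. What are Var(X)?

Var(X) = 634.9456

Var(X) = a²·Var(V) + b²·Var(Z) + 2ab·Cov(V, Z) with a = 0.66, b = -2.8.
= 0.66²·88 + (-2.8)²·96.7 + 2·0.66·(-2.8)·43.7
= 38.3328 + 758.128 + (-161.5152) = 634.9456.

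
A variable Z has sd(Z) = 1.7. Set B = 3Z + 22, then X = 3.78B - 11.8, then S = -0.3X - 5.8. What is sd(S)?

sd(B) = |3|·1.7 = 5.1.
sd(X) = |3.78|·5.1 = 19.278.
sd(S) = |-0.3|·19.278 = 5.7834.

sd(S) = 5.7834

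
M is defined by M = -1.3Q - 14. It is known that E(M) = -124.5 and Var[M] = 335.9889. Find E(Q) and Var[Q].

E(Q) = 85, Var[Q] = 198.81

From M = -1.3Q - 14: E(M) = a·E(Q) + b, so E(Q) = (E(M) − b)/a = (-124.5 − (-14))/(-1.3) = 85.
Var[M] = a²·Var[Q], so Var[Q] = 335.9889/(-1.3)² = 198.81.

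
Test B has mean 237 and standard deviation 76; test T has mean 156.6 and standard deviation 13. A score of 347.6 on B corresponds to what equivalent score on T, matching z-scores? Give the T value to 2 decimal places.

z = (347.6 − 237)/76 ≈ 1.4553.
T = 156.6 + z·13 = 156.6 + (347.6 − 237)·13/76 ≈ 175.52.

T = 175.52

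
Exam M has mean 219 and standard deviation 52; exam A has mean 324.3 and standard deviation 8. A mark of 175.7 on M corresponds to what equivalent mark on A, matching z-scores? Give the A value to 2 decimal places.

A = 317.64

z = (175.7 − 219)/52 ≈ -0.8327.
A = 324.3 + z·8 = 324.3 + (175.7 − 219)·8/52 ≈ 317.64.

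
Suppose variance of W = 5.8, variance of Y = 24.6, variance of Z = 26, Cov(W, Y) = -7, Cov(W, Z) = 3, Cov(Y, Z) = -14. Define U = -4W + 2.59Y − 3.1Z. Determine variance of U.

variance of U = a²·variance of W + b²·variance of Y + c²·variance of Z + 2ab·Cov(W, Y) + 2ac·Cov(W, Z) + 2bc·Cov(Y, Z), with a = -4, b = 2.59, c = -3.1.
= 92.8 + 165.01926 + 249.86 + 145.04 + 74.4 + 224.812
= 951.93126.

variance of U = 951.93126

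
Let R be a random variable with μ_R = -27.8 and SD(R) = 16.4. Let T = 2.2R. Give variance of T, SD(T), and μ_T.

T = 2.2R is linear with a = 2.2, b = 0.
variance of R = 16.4² = 268.96.
variance of T = a²·variance of R = 2.2²·268.96 = 1301.7664.
SD(T) = |a|·SD(R) = |2.2|·16.4 = 36.08.
μ_T = a·μ_R + b = 2.2·(-27.8) = -61.16.

variance of T = 1301.7664, SD(T) = 36.08, μ_T = -61.16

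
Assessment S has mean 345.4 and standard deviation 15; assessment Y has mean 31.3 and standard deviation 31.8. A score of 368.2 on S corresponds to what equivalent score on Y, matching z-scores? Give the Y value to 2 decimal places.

z = (368.2 − 345.4)/15 = 1.52.
Y = 31.3 + z·31.8 = 31.3 + (368.2 − 345.4)·31.8/15 ≈ 79.64.

Y = 79.64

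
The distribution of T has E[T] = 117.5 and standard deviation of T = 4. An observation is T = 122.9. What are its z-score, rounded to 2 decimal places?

z = (T − E[T]) / standard deviation of T = (122.9 − 117.5) / 4 = 1.35.

z = 1.35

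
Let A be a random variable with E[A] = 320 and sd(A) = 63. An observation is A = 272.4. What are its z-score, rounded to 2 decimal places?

z = -0.76

z = (A − E[A]) / sd(A) = (272.4 − 320) / 63 ≈ -0.76.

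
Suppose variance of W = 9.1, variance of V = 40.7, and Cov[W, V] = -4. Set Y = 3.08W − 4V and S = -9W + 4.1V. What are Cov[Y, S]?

Cov[Y, S] = -1114.244

By bilinearity, Cov[Y, S] = ac·variance of W + bd·variance of V + (ad+bc)·Cov[W, V], with a=3.08, b=-4, c=-9, d=4.1.
ac·variance of W = 3.08·(-9)·9.1 = -252.252
bd·variance of V = (-4)·4.1·40.7 = -667.48
(ad+bc)·Cov[W, V] = (48.628)·(-4) = -194.512
Cov[Y, S] = -252.252 + (-667.48) + (-194.512) = -1114.244.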